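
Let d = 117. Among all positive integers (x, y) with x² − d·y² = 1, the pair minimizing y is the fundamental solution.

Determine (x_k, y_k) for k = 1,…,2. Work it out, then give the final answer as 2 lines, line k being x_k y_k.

649 60
842401 77880

d=117: √d = [10; 1,4,2,4,1,20] (ℓ=6, even), read p_5/q_5
k=0  a_k=10  p_k/q_k = 10/1
…
k=4  a_k=4  p_k/q_k = 530/49
k=5  a_k=1  p_k/q_k = 649/60
fundamental: x₁=649, y₁=60  (since 421201 − 117·3600 = 1)
k=2:  x_2 = 649·649+117·60·60 = 842401,  y_2 = 649·60+60·649 = 77880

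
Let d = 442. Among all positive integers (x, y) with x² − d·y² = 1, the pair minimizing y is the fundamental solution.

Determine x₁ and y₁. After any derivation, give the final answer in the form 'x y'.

[21; 42] for √442; ℓ=1 ⇒ convergent index 1
step 0: (21, 1)  from 21·(1,0) + (0,1)
step 1: (883, 42)  from 42·(21,1) + (1,0)
(x₁, y₁) = (883, 42);  883² − 442·42² = 1 ✓

883 42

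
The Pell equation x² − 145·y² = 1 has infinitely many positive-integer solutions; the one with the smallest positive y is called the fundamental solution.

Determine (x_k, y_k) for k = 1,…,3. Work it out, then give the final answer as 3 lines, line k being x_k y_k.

d=145: √d = [12; 24] (ℓ=1, odd), read p_1/q_1
i=0: a=12 ⇒ p=12, q=1
i=1: a=24 ⇒ p=289, q=24
→ (289, 24).  Check: 289²=83521, 145·24²=83520, difference 1.
n=2: (289,24)∘(289,24) = (289·289+145·24·24, 289·24+24·289) = (167041,13872)
n=3: (167041,13872)∘(289,24) = (289·167041+145·24·13872, 289·13872+24·167041) = (96549409,8017992)

289 24
167041 13872
96549409 8017992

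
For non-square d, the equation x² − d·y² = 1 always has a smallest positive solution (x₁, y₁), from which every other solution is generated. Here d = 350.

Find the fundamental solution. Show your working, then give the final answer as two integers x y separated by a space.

449 24

√350 = [18; 1,2,2,2,1,36, …], period ℓ=6 (even) → k=5
i=0: a=18 ⇒ p=18, q=1
…
i=2: a=2 ⇒ p=56, q=3
i=3: a=2 ⇒ p=131, q=7
i=4: a=2 ⇒ p=318, q=17
i=5: a=1 ⇒ p=449, q=24
→ (449, 24).  Check: 449²=201601, 350·24²=201600, difference 1.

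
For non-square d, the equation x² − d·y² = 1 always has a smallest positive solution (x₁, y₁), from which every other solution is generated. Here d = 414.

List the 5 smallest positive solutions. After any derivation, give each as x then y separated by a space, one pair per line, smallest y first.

24335 1196
1184384449 58209320
57643991108495 2833047603204
2805533046066067201 137884426789729360
136545293294391499564175 6710835049023080347996

√414 = [20; 2,1,7,2,7,1,2,40, …], period ℓ=8 (even) → k=7
a_0=20:  p_0=20·1+0=20,  q_0=20·0+1=1
a_1=2:  p_1=2·20+1=41,  q_1=2·1+0=2
…
a_3=7:  p_3=7·61+41=468,  q_3=7·3+2=23
…
a_6=1:  p_6=1·7447+997=8444,  q_6=1·366+49=415
a_7=2:  p_7=2·8444+7447=24335,  q_7=2·415+366=1196
→ (24335, 1196).  Check: 24335²=592192225, 414·1196²=592192224, difference 1.
(24335+1196√414)^2 = 1184384449 + 58209320√414
(24335+1196√414)^3 = 57643991108495 + 2833047603204√414
(24335+1196√414)^4 = 2805533046066067201 + 137884426789729360√414
(24335+1196√414)^5 = 136545293294391499564175 + 6710835049023080347996√414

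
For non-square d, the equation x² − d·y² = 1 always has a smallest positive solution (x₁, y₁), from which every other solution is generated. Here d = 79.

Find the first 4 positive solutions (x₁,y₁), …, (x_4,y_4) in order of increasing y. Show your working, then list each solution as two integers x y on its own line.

√79 → a₀=8, period (1,7,1,16); ℓ=4 even so k=3
a_0=8:  p_0=8·1+0=8,  q_0=8·0+1=1
a_1=1:  p_1=1·8+1=9,  q_1=1·1+0=1
a_2=7:  p_2=7·9+8=71,  q_2=7·1+1=8
a_3=1:  p_3=1·71+9=80,  q_3=1·8+1=9
→ (80, 9).  Check: 80²=6400, 79·9²=6399, difference 1.
n=2: (80,9)∘(80,9) = (80·80+79·9·9, 80·9+9·80) = (12799,1440)
n=3: (12799,1440)∘(80,9) = (80·12799+79·9·1440, 80·1440+9·12799) = (2047760,230391)
n=4: (2047760,230391)∘(80,9) = (80·2047760+79·9·230391, 80·230391+9·2047760) = (327628801,36861120)

80 9
12799 1440
2047760 230391
327628801 36861120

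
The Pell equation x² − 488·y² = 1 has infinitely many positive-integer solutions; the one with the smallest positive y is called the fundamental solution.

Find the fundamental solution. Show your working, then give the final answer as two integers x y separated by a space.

[22; 11,44] for √488; ℓ=2 ⇒ convergent index 1
i=0: a=22 ⇒ p=22, q=1
i=1: a=11 ⇒ p=243, q=11
→ (243, 11).  Check: 243²=59049, 488·11²=59048, difference 1.

243 11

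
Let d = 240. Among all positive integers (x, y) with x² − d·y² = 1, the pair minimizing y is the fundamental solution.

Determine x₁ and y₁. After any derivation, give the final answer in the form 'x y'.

31 2

[15; 2,30] for √240; ℓ=2 ⇒ convergent index 1
i=0: a=15 ⇒ p=15, q=1
i=1: a=2 ⇒ p=31, q=2
(x₁, y₁) = (31, 2);  31² − 240·2² = 1 ✓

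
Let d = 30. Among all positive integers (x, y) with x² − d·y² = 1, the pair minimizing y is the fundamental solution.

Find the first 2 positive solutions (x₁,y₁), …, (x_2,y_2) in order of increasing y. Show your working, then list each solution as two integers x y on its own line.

√30 = [5; 2,10, …], period ℓ=2 (even) → k=1
a_0=5:  p_0=5·1+0=5,  q_0=5·0+1=1
a_1=2:  p_1=2·5+1=11,  q_1=2·1+0=2
→ (11, 2).  Check: 11²=121, 30·2²=120, difference 1.
n=2: (11,2)∘(11,2) = (11·11+30·2·2, 11·2+2·11) = (241,44)

11 2
241 44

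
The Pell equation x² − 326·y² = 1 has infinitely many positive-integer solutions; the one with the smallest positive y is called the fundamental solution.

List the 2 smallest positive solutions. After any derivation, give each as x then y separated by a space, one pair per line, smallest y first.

√326 = [18; 18,36, …], period ℓ=2 (even) → k=1
i=0: a=18 ⇒ p=18, q=1
i=1: a=18 ⇒ p=325, q=18
(x₁, y₁) = (325, 18);  325² − 326·18² = 1 ✓
(325+18√326)^2 = 211249 + 11700√326

325 18
211249 11700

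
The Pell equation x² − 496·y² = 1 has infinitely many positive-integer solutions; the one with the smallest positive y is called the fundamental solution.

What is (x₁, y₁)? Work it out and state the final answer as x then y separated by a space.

[22; 3,1,2,4,1,…,1,3,44] for √496; ℓ=16 ⇒ convergent index 15
step 0: (22, 1)  from 22·(1,0) + (0,1)
…
step 11: (84875, 3811)  from 1·(49709,2232) + (35166,1579)
…
step 13: (863293, 38763)  from 2·(389209,17476) + (84875,3811)
step 14: (1252502, 56239)  from 1·(863293,38763) + (389209,17476)
step 15: (4620799, 207480)  from 3·(1252502,56239) + (863293,38763)
→ (4620799, 207480).  Check: 4620799²=21351783398401, 496·207480²=21351783398400, difference 1.

4620799 207480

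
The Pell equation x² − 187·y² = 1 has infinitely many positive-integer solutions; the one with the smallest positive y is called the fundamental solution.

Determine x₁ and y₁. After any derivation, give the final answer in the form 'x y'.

[13; 1,2,13,2,1,26] for √187; ℓ=6 ⇒ convergent index 5
step 0: (13, 1)  from 13·(1,0) + (0,1)
step 1: (14, 1)  from 1·(13,1) + (1,0)
step 2: (41, 3)  from 2·(14,1) + (13,1)
…
step 4: (1135, 83)  from 2·(547,40) + (41,3)
step 5: (1682, 123)  from 1·(1135,83) + (547,40)
(x₁, y₁) = (1682, 123);  1682² − 187·123² = 1 ✓

1682 123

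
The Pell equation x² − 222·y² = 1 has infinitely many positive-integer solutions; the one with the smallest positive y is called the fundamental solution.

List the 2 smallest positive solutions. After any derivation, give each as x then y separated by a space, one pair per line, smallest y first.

[14; 1,8,1,28] for √222; ℓ=4 ⇒ convergent index 3
k=0  a_k=14  p_k/q_k = 14/1
…
k=2  a_k=8  p_k/q_k = 134/9
k=3  a_k=1  p_k/q_k = 149/10
→ (149, 10).  Check: 149²=22201, 222·10²=22200, difference 1.
(x_2, y_2) = (149·149 + 222·10·10, 149·10 + 10·149) = (44401, 2980)

149 10
44401 2980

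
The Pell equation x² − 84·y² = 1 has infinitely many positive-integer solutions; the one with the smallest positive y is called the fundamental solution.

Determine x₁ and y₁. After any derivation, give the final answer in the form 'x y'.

[9; 6,18] for √84; ℓ=2 ⇒ convergent index 1
i=0: a=9 ⇒ p=9, q=1
i=1: a=6 ⇒ p=55, q=6
fundamental: x₁=55, y₁=6  (since 3025 − 84·36 = 1)

55 6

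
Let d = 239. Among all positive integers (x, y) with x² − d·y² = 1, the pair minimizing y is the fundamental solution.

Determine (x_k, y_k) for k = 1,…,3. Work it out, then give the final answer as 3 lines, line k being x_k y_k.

√239 = [15; 2,5,1,2,4,15,4,2,1,5,2,30, …], period ℓ=12 (even) → k=11
k=0  a_k=15  p_k/q_k = 15/1
…
k=2  a_k=5  p_k/q_k = 170/11
k=3  a_k=1  p_k/q_k = 201/13
…
k=7  a_k=4  p_k/q_k = 154117/9969
k=8  a_k=2  p_k/q_k = 346141/22390
k=9  a_k=1  p_k/q_k = 500258/32359
k=10  a_k=5  p_k/q_k = 2847431/184185
k=11  a_k=2  p_k/q_k = 6195120/400729
fundamental: x₁=6195120, y₁=400729  (since 38379511814400 − 239·160583731441 = 1)
n=2: (6195120,400729)∘(6195120,400729) = (6195120·6195120+239·400729·400729, 6195120·400729+400729·6195120) = (76759023628799,4965128484960)
n=3: (76759023628799,4965128484960)∘(6195120,400729) = (6195120·76759023628799+239·400729·4965128484960, 6195120·4965128484960+400729·76759023628799) = (951062724926484326640,61519133559490389671)

6195120 400729
76759023628799 4965128484960
951062724926484326640 61519133559490389671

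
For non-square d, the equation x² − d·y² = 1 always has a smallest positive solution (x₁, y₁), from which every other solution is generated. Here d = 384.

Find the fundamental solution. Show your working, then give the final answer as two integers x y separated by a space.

4801 245

√384 = [19; 1,1,2,9,2,1,1,38, …], period ℓ=8 (even) → k=7
step 0: (19, 1)  from 19·(1,0) + (0,1)
…
step 3: (98, 5)  from 2·(39,2) + (20,1)
…
step 5: (1940, 99)  from 2·(921,47) + (98,5)
step 6: (2861, 146)  from 1·(1940,99) + (921,47)
step 7: (4801, 245)  from 1·(2861,146) + (1940,99)
fundamental: x₁=4801, y₁=245  (since 23049601 − 384·60025 = 1)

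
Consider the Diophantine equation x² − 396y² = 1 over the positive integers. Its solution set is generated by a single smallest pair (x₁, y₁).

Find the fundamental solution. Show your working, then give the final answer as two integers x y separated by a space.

√396 = [19; 1,8,1,38, …], period ℓ=4 (even) → k=3
k=0  a_k=19  p_k/q_k = 19/1
k=1  a_k=1  p_k/q_k = 20/1
k=2  a_k=8  p_k/q_k = 179/9
k=3  a_k=1  p_k/q_k = 199/10
→ (199, 10).  Check: 199²=39601, 396·10²=39600, difference 1.

199 10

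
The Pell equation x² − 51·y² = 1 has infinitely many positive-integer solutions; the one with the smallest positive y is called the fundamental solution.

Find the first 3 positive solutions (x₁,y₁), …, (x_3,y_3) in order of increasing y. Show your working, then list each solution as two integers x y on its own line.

50 7
4999 700
499850 69993

d=51: √d = [7; 7,14] (ℓ=2, even), read p_1/q_1
k=0  a_k=7  p_k/q_k = 7/1
k=1  a_k=7  p_k/q_k = 50/7
fundamental: x₁=50, y₁=7  (since 2500 − 51·49 = 1)
n=2: (50,7)∘(50,7) = (50·50+51·7·7, 50·7+7·50) = (4999,700)
n=3: (4999,700)∘(50,7) = (50·4999+51·7·700, 50·700+7·4999) = (499850,69993)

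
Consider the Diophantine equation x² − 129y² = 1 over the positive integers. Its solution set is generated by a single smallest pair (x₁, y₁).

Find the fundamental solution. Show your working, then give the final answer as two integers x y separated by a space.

d=129: √d = [11; 2,1,3,1,6,1,3,1,2,22] (ℓ=10, even), read p_9/q_9
step 0: (11, 1)  from 11·(1,0) + (0,1)
step 1: (23, 2)  from 2·(11,1) + (1,0)
step 2: (34, 3)  from 1·(23,2) + (11,1)
step 3: (125, 11)  from 3·(34,3) + (23,2)
…
step 5: (1079, 95)  from 6·(159,14) + (125,11)
step 6: (1238, 109)  from 1·(1079,95) + (159,14)
step 7: (4793, 422)  from 3·(1238,109) + (1079,95)
step 8: (6031, 531)  from 1·(4793,422) + (1238,109)
step 9: (16855, 1484)  from 2·(6031,531) + (4793,422)
(x₁, y₁) = (16855, 1484);  16855² − 129·1484² = 1 ✓

16855 1484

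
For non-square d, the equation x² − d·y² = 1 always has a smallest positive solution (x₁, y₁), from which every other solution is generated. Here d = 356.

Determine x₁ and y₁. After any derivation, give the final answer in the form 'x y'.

500001 26500

√356 = [18; 1,6,1,1,2,…,6,1,36, …], period ℓ=14 (even) → k=13
i=0: a=18 ⇒ p=18, q=1
i=1: a=1 ⇒ p=19, q=1
i=2: a=6 ⇒ p=132, q=7
i=3: a=1 ⇒ p=151, q=8
i=4: a=1 ⇒ p=283, q=15
…
i=6: a=1 ⇒ p=1000, q=53
…
i=8: a=1 ⇒ p=9717, q=515
i=9: a=2 ⇒ p=28151, q=1492
…
i=11: a=1 ⇒ p=66019, q=3499
i=12: a=6 ⇒ p=433982, q=23001
i=13: a=1 ⇒ p=500001, q=26500
fundamental: x₁=500001, y₁=26500  (since 250001000001 − 356·702250000 = 1)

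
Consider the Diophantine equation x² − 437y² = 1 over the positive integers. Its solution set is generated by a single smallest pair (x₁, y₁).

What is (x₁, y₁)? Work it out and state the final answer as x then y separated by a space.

√437 = [20; 1,9,2,9,1,40, …], period ℓ=6 (even) → k=5
step 0: (20, 1)  from 20·(1,0) + (0,1)
step 1: (21, 1)  from 1·(20,1) + (1,0)
…
step 4: (4160, 199)  from 9·(439,21) + (209,10)
step 5: (4599, 220)  from 1·(4160,199) + (439,21)
→ (4599, 220).  Check: 4599²=21150801, 437·220²=21150800, difference 1.

4599 220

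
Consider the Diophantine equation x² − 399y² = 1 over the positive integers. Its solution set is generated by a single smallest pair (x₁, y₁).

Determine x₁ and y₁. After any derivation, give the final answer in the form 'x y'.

20 1

d=399: √d = [19; 1,38] (ℓ=2, even), read p_1/q_1
i=0: a=19 ⇒ p=19, q=1
i=1: a=1 ⇒ p=20, q=1
fundamental: x₁=20, y₁=1  (since 400 − 399·1 = 1)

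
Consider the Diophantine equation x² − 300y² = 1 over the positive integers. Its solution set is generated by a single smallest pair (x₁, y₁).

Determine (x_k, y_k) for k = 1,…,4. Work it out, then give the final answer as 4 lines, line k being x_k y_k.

1351 78
3650401 210756
9863382151 569462634
26650854921601 1538687826312

d=300: √d = [17; 3,8,3,34] (ℓ=4, even), read p_3/q_3
k=0  a_k=17  p_k/q_k = 17/1
…
k=2  a_k=8  p_k/q_k = 433/25
k=3  a_k=3  p_k/q_k = 1351/78
fundamental: x₁=1351, y₁=78  (since 1825201 − 300·6084 = 1)
(x_2, y_2) = (1351·1351 + 300·78·78, 1351·78 + 78·1351) = (3650401, 210756)
(x_3, y_3) = (1351·3650401 + 300·78·210756, 1351·210756 + 78·3650401) = (9863382151, 569462634)
(x_4, y_4) = (1351·9863382151 + 300·78·569462634, 1351·569462634 + 78·9863382151) = (26650854921601, 1538687826312)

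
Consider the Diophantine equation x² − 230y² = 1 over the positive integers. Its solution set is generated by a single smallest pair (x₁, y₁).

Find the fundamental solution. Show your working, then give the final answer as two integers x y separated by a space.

√230 = [15; 6,30, …], period ℓ=2 (even) → k=1
k=0  a_k=15  p_k/q_k = 15/1
k=1  a_k=6  p_k/q_k = 91/6
(x₁, y₁) = (91, 6);  91² − 230·6² = 1 ✓

91 6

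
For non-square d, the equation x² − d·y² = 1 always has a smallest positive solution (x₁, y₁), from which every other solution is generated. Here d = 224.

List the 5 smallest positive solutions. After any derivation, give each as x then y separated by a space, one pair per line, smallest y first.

√224 → a₀=14, period (1,28); ℓ=2 even so k=1
a_0=14:  p_0=14·1+0=14,  q_0=14·0+1=1
a_1=1:  p_1=1·14+1=15,  q_1=1·1+0=1
fundamental: x₁=15, y₁=1  (since 225 − 224·1 = 1)
k=2:  x_2 = 15·15+224·1·1 = 449,  y_2 = 15·1+1·15 = 30
k=3:  x_3 = 15·449+224·1·30 = 13455,  y_3 = 15·30+1·449 = 899
k=4:  x_4 = 15·13455+224·1·899 = 403201,  y_4 = 15·899+1·13455 = 26940
k=5:  x_5 = 15·403201+224·1·26940 = 12082575,  y_5 = 15·26940+1·403201 = 807301

15 1
449 30
13455 899
403201 26940
12082575 807301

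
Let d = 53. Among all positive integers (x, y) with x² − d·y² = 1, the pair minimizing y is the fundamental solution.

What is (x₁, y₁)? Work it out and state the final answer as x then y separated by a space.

√53 = [7; 3,1,1,3,14, …], period ℓ=5 (odd) → k=9
k=0  a_k=7  p_k/q_k = 7/1
k=1  a_k=3  p_k/q_k = 22/3
k=2  a_k=1  p_k/q_k = 29/4
k=3  a_k=1  p_k/q_k = 51/7
k=4  a_k=3  p_k/q_k = 182/25
k=5  a_k=14  p_k/q_k = 2599/357
k=6  a_k=3  p_k/q_k = 7979/1096
…
k=8  a_k=1  p_k/q_k = 18557/2549
k=9  a_k=3  p_k/q_k = 66249/9100
→ (66249, 9100).  Check: 66249²=4388930001, 53·9100²=4388930000, difference 1.

66249 9100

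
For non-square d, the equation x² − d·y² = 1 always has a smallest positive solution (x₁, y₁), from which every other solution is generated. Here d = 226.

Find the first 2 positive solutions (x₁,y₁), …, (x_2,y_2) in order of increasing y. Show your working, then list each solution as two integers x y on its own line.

d=226: √d = [15; 30] (ℓ=1, odd), read p_1/q_1
a_0=15:  p_0=15·1+0=15,  q_0=15·0+1=1
a_1=30:  p_1=30·15+1=451,  q_1=30·1+0=30
→ (451, 30).  Check: 451²=203401, 226·30²=203400, difference 1.
k=2:  x_2 = 451·451+226·30·30 = 406801,  y_2 = 451·30+30·451 = 27060

451 30
406801 27060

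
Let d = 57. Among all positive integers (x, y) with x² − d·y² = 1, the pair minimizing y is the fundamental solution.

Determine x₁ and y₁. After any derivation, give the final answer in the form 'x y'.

√57 = [7; 1,1,4,1,1,14, …], period ℓ=6 (even) → k=5
step 0: (7, 1)  from 7·(1,0) + (0,1)
…
step 3: (68, 9)  from 4·(15,2) + (8,1)
step 4: (83, 11)  from 1·(68,9) + (15,2)
step 5: (151, 20)  from 1·(83,11) + (68,9)
fundamental: x₁=151, y₁=20  (since 22801 − 57·400 = 1)

151 20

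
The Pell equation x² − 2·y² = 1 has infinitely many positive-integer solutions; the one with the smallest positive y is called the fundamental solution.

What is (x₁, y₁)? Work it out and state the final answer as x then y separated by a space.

3 2

√2 = [1; 2, …], period ℓ=1 (odd) → k=1
i=0: a=1 ⇒ p=1, q=1
i=1: a=2 ⇒ p=3, q=2
fundamental: x₁=3, y₁=2  (since 9 − 2·4 = 1)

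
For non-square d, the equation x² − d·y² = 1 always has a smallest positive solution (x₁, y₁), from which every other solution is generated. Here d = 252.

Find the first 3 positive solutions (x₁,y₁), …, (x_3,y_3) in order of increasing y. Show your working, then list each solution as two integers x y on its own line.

127 8
32257 2032
8193151 516120

d=252: √d = [15; 1,6,1,30] (ℓ=4, even), read p_3/q_3
k=0  a_k=15  p_k/q_k = 15/1
…
k=2  a_k=6  p_k/q_k = 111/7
k=3  a_k=1  p_k/q_k = 127/8
(x₁, y₁) = (127, 8);  127² − 252·8² = 1 ✓
(x_2, y_2) = (127·127 + 252·8·8, 127·8 + 8·127) = (32257, 2032)
(x_3, y_3) = (127·32257 + 252·8·2032, 127·2032 + 8·32257) = (8193151, 516120)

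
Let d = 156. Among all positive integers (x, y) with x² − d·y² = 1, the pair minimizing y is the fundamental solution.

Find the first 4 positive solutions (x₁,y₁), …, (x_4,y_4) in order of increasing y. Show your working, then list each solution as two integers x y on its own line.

25 2
1249 100
62425 4998
3120001 249800

√156 → a₀=12, period (2,24); ℓ=2 even so k=1
step 0: (12, 1)  from 12·(1,0) + (0,1)
step 1: (25, 2)  from 2·(12,1) + (1,0)
fundamental: x₁=25, y₁=2  (since 625 − 156·4 = 1)
n=2: (25,2)∘(25,2) = (25·25+156·2·2, 25·2+2·25) = (1249,100)
n=3: (1249,100)∘(25,2) = (25·1249+156·2·100, 25·100+2·1249) = (62425,4998)
n=4: (62425,4998)∘(25,2) = (25·62425+156·2·4998, 25·4998+2·62425) = (3120001,249800)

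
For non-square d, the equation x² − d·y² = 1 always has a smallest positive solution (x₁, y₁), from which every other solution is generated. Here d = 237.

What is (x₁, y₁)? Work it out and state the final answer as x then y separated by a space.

√237 = [15; 2,1,1,7,10,7,1,1,2,30, …], period ℓ=10 (even) → k=9
k=0  a_k=15  p_k/q_k = 15/1
…
k=8  a_k=1  p_k/q_k = 90075/5851
k=9  a_k=2  p_k/q_k = 228151/14820
fundamental: x₁=228151, y₁=14820  (since 52052878801 − 237·219632400 = 1)

228151 14820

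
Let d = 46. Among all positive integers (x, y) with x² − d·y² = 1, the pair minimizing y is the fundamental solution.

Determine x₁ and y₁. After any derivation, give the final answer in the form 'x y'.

24335 3588

√46 = [6; 1,3,1,1,2,6,2,1,1,3,1,12, …], period ℓ=12 (even) → k=11
step 0: (6, 1)  from 6·(1,0) + (0,1)
step 1: (7, 1)  from 1·(6,1) + (1,0)
step 2: (27, 4)  from 3·(7,1) + (6,1)
step 3: (34, 5)  from 1·(27,4) + (7,1)
step 4: (61, 9)  from 1·(34,5) + (27,4)
…
step 6: (997, 147)  from 6·(156,23) + (61,9)
step 7: (2150, 317)  from 2·(997,147) + (156,23)
…
step 9: (5297, 781)  from 1·(3147,464) + (2150,317)
step 10: (19038, 2807)  from 3·(5297,781) + (3147,464)
step 11: (24335, 3588)  from 1·(19038,2807) + (5297,781)
(x₁, y₁) = (24335, 3588);  24335² − 46·3588² = 1 ✓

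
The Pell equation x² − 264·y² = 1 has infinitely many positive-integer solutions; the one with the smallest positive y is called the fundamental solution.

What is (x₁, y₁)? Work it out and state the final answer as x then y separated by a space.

d=264: √d = [16; 4,32] (ℓ=2, even), read p_1/q_1
i=0: a=16 ⇒ p=16, q=1
i=1: a=4 ⇒ p=65, q=4
(x₁, y₁) = (65, 4);  65² − 264·4² = 1 ✓

65 4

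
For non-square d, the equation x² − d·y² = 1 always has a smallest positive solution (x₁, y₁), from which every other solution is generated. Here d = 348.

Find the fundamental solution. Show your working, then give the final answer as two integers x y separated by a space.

d=348: √d = [18; 1,1,1,8,1,1,1,36] (ℓ=8, even), read p_7/q_7
step 0: (18, 1)  from 18·(1,0) + (0,1)
step 1: (19, 1)  from 1·(18,1) + (1,0)
step 2: (37, 2)  from 1·(19,1) + (18,1)
step 3: (56, 3)  from 1·(37,2) + (19,1)
…
step 5: (541, 29)  from 1·(485,26) + (56,3)
step 6: (1026, 55)  from 1·(541,29) + (485,26)
step 7: (1567, 84)  from 1·(1026,55) + (541,29)
→ (1567, 84).  Check: 1567²=2455489, 348·84²=2455488, difference 1.

1567 84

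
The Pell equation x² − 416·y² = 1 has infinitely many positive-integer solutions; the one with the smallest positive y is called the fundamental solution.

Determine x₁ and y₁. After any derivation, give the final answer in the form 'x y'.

d=416: √d = [20; 2,1,1,9,1,1,2,40] (ℓ=8, even), read p_7/q_7
step 0: (20, 1)  from 20·(1,0) + (0,1)
…
step 6: (2060, 101)  from 1·(1081,53) + (979,48)
step 7: (5201, 255)  from 2·(2060,101) + (1081,53)
fundamental: x₁=5201, y₁=255  (since 27050401 − 416·65025 = 1)

5201 255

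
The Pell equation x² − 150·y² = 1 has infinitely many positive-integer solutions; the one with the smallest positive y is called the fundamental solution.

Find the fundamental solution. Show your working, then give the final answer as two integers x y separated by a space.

√150 = [12; 4,24, …], period ℓ=2 (even) → k=1
k=0  a_k=12  p_k/q_k = 12/1
k=1  a_k=4  p_k/q_k = 49/4
(x₁, y₁) = (49, 4);  49² − 150·4² = 1 ✓

49 4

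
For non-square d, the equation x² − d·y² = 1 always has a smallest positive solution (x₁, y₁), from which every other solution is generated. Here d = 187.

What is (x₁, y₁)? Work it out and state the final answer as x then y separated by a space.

√187 → a₀=13, period (1,2,13,2,1,26); ℓ=6 even so k=5
step 0: (13, 1)  from 13·(1,0) + (0,1)
step 1: (14, 1)  from 1·(13,1) + (1,0)
step 2: (41, 3)  from 2·(14,1) + (13,1)
step 3: (547, 40)  from 13·(41,3) + (14,1)
step 4: (1135, 83)  from 2·(547,40) + (41,3)
step 5: (1682, 123)  from 1·(1135,83) + (547,40)
fundamental: x₁=1682, y₁=123  (since 2829124 − 187·15129 = 1)

1682 123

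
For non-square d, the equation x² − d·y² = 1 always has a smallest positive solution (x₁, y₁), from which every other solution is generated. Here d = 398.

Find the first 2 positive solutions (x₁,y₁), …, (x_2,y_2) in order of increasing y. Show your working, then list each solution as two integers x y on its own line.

399 20
318401 15960

√398 → a₀=19, period (1,18,1,38); ℓ=4 even so k=3
i=0: a=19 ⇒ p=19, q=1
i=1: a=1 ⇒ p=20, q=1
i=2: a=18 ⇒ p=379, q=19
i=3: a=1 ⇒ p=399, q=20
fundamental: x₁=399, y₁=20  (since 159201 − 398·400 = 1)
n=2: (399,20)∘(399,20) = (399·399+398·20·20, 399·20+20·399) = (318401,15960)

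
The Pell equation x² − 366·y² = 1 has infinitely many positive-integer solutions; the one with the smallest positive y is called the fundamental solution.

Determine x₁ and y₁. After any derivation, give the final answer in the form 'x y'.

√366 → a₀=19, period (7,1,1,1,2,12,2,1,1,1,7,38); ℓ=12 even so k=11
k=0  a_k=19  p_k/q_k = 19/1
k=1  a_k=7  p_k/q_k = 134/7
k=2  a_k=1  p_k/q_k = 153/8
k=3  a_k=1  p_k/q_k = 287/15
k=4  a_k=1  p_k/q_k = 440/23
k=5  a_k=2  p_k/q_k = 1167/61
k=6  a_k=12  p_k/q_k = 14444/755
k=7  a_k=2  p_k/q_k = 30055/1571
k=8  a_k=1  p_k/q_k = 44499/2326
…
k=10  a_k=1  p_k/q_k = 119053/6223
k=11  a_k=7  p_k/q_k = 907925/47458
fundamental: x₁=907925, y₁=47458  (since 824327805625 − 366·2252261764 = 1)

907925 47458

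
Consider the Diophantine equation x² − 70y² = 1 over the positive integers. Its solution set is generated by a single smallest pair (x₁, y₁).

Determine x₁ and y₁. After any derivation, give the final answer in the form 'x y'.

251 30

√70 → a₀=8, period (2,1,2,1,2,16); ℓ=6 even so k=5
a_0=8:  p_0=8·1+0=8,  q_0=8·0+1=1
a_1=2:  p_1=2·8+1=17,  q_1=2·1+0=2
…
a_4=1:  p_4=1·67+25=92,  q_4=1·8+3=11
a_5=2:  p_5=2·92+67=251,  q_5=2·11+8=30
fundamental: x₁=251, y₁=30  (since 63001 − 70·900 = 1)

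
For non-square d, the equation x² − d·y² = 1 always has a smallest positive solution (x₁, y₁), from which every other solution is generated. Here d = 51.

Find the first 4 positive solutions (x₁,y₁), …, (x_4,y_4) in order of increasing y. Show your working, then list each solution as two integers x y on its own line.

50 7
4999 700
499850 69993
49980001 6998600

√51 → a₀=7, period (7,14); ℓ=2 even so k=1
k=0  a_k=7  p_k/q_k = 7/1
k=1  a_k=7  p_k/q_k = 50/7
→ (50, 7).  Check: 50²=2500, 51·7²=2499, difference 1.
(50+7√51)^2 = 4999 + 700√51
(50+7√51)^3 = 499850 + 69993√51
(50+7√51)^4 = 49980001 + 6998600√51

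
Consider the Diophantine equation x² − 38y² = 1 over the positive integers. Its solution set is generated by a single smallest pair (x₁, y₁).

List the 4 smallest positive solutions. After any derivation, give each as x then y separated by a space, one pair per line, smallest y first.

√38 = [6; 6,12, …], period ℓ=2 (even) → k=1
i=0: a=6 ⇒ p=6, q=1
i=1: a=6 ⇒ p=37, q=6
fundamental: x₁=37, y₁=6  (since 1369 − 38·36 = 1)
k=2:  x_2 = 37·37+38·6·6 = 2737,  y_2 = 37·6+6·37 = 444
k=3:  x_3 = 37·2737+38·6·444 = 202501,  y_3 = 37·444+6·2737 = 32850
k=4:  x_4 = 37·202501+38·6·32850 = 14982337,  y_4 = 37·32850+6·202501 = 2430456

37 6
2737 444
202501 32850
14982337 2430456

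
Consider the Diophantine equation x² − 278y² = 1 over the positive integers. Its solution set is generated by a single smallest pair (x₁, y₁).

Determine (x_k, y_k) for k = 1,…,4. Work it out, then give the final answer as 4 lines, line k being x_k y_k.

2501 150
12510001 750300
62575022501 3753000450
313000250040001 18772507500600

√278 → a₀=16, period (1,2,16,2,1,32); ℓ=6 even so k=5
a_0=16:  p_0=16·1+0=16,  q_0=16·0+1=1
a_1=1:  p_1=1·16+1=17,  q_1=1·1+0=1
…
a_4=2:  p_4=2·817+50=1684,  q_4=2·49+3=101
a_5=1:  p_5=1·1684+817=2501,  q_5=1·101+49=150
fundamental: x₁=2501, y₁=150  (since 6255001 − 278·22500 = 1)
(2501+150√278)^2 = 12510001 + 750300√278
(2501+150√278)^3 = 62575022501 + 3753000450√278
(2501+150√278)^4 = 313000250040001 + 18772507500600√278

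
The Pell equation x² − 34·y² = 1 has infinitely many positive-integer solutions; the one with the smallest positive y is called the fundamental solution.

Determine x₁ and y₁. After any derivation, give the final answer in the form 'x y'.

35 6

d=34: √d = [5; 1,4,1,10] (ℓ=4, even), read p_3/q_3
step 0: (5, 1)  from 5·(1,0) + (0,1)
step 1: (6, 1)  from 1·(5,1) + (1,0)
step 2: (29, 5)  from 4·(6,1) + (5,1)
step 3: (35, 6)  from 1·(29,5) + (6,1)
(x₁, y₁) = (35, 6);  35² − 34·6² = 1 ✓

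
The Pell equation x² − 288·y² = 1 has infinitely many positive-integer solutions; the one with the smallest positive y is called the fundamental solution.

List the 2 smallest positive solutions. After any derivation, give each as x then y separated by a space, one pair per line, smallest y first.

17 1
577 34

√288 = [16; 1,32, …], period ℓ=2 (even) → k=1
a_0=16:  p_0=16·1+0=16,  q_0=16·0+1=1
a_1=1:  p_1=1·16+1=17,  q_1=1·1+0=1
fundamental: x₁=17, y₁=1  (since 289 − 288·1 = 1)
(17+1√288)^2 = 577 + 34√288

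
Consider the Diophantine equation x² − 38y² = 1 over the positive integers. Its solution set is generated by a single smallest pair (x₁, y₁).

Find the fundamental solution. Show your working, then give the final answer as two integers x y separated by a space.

√38 → a₀=6, period (6,12); ℓ=2 even so k=1
i=0: a=6 ⇒ p=6, q=1
i=1: a=6 ⇒ p=37, q=6
fundamental: x₁=37, y₁=6  (since 1369 − 38·36 = 1)

37 6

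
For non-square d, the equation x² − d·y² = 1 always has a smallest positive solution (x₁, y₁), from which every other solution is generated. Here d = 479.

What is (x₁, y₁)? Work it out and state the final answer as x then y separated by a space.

2989440 136591

d=479: √d = [21; 1,7,1,3,2,21,2,3,1,7,1,42] (ℓ=12, even), read p_11/q_11
i=0: a=21 ⇒ p=21, q=1
i=1: a=1 ⇒ p=22, q=1
i=2: a=7 ⇒ p=175, q=8
…
i=5: a=2 ⇒ p=1729, q=79
…
i=7: a=2 ⇒ p=75879, q=3467
…
i=9: a=1 ⇒ p=340591, q=15562
i=10: a=7 ⇒ p=2648849, q=121029
i=11: a=1 ⇒ p=2989440, q=136591
→ (2989440, 136591).  Check: 2989440²=8936751513600, 479·136591²=8936751513599, difference 1.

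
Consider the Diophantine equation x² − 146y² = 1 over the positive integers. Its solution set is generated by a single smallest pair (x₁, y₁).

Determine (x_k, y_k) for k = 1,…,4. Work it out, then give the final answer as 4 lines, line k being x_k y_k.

√146 = [12; 12,24, …], period ℓ=2 (even) → k=1
i=0: a=12 ⇒ p=12, q=1
i=1: a=12 ⇒ p=145, q=12
→ (145, 12).  Check: 145²=21025, 146·12²=21024, difference 1.
n=2: (145,12)∘(145,12) = (145·145+146·12·12, 145·12+12·145) = (42049,3480)
n=3: (42049,3480)∘(145,12) = (145·42049+146·12·3480, 145·3480+12·42049) = (12194065,1009188)
n=4: (12194065,1009188)∘(145,12) = (145·12194065+146·12·1009188, 145·1009188+12·12194065) = (3536236801,292661040)

145 12
42049 3480
12194065 1009188
3536236801 292661040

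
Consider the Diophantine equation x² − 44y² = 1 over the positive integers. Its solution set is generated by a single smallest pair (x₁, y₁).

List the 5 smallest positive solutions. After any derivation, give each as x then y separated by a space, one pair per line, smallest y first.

199 30
79201 11940
31521799 4752090
12545596801 1891319880
4993116004999 752740560150

d=44: √d = [6; 1,1,1,2,1,1,1,12] (ℓ=8, even), read p_7/q_7
step 0: (6, 1)  from 6·(1,0) + (0,1)
step 1: (7, 1)  from 1·(6,1) + (1,0)
…
step 4: (53, 8)  from 2·(20,3) + (13,2)
…
step 6: (126, 19)  from 1·(73,11) + (53,8)
step 7: (199, 30)  from 1·(126,19) + (73,11)
(x₁, y₁) = (199, 30);  199² − 44·30² = 1 ✓
n=2: (199,30)∘(199,30) = (199·199+44·30·30, 199·30+30·199) = (79201,11940)
n=3: (79201,11940)∘(199,30) = (199·79201+44·30·11940, 199·11940+30·79201) = (31521799,4752090)
n=4: (31521799,4752090)∘(199,30) = (199·31521799+44·30·4752090, 199·4752090+30·31521799) = (12545596801,1891319880)
n=5: (12545596801,1891319880)∘(199,30) = (199·12545596801+44·30·1891319880, 199·1891319880+30·12545596801) = (4993116004999,752740560150)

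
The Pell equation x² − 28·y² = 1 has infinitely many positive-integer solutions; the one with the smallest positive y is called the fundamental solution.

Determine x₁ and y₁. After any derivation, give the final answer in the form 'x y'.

√28 = [5; 3,2,3,10, …], period ℓ=4 (even) → k=3
step 0: (5, 1)  from 5·(1,0) + (0,1)
step 1: (16, 3)  from 3·(5,1) + (1,0)
step 2: (37, 7)  from 2·(16,3) + (5,1)
step 3: (127, 24)  from 3·(37,7) + (16,3)
(x₁, y₁) = (127, 24);  127² − 28·24² = 1 ✓

127 24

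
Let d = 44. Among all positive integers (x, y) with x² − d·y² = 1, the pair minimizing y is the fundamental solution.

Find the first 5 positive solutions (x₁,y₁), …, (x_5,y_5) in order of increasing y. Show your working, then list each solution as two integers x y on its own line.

[6; 1,1,1,2,1,1,1,12] for √44; ℓ=8 ⇒ convergent index 7
k=0  a_k=6  p_k/q_k = 6/1
k=1  a_k=1  p_k/q_k = 7/1
k=2  a_k=1  p_k/q_k = 13/2
k=3  a_k=1  p_k/q_k = 20/3
k=4  a_k=2  p_k/q_k = 53/8
k=5  a_k=1  p_k/q_k = 73/11
k=6  a_k=1  p_k/q_k = 126/19
k=7  a_k=1  p_k/q_k = 199/30
(x₁, y₁) = (199, 30);  199² − 44·30² = 1 ✓
k=2:  x_2 = 199·199+44·30·30 = 79201,  y_2 = 199·30+30·199 = 11940
k=3:  x_3 = 199·79201+44·30·11940 = 31521799,  y_3 = 199·11940+30·79201 = 4752090
k=4:  x_4 = 199·31521799+44·30·4752090 = 12545596801,  y_4 = 199·4752090+30·31521799 = 1891319880
k=5:  x_5 = 199·12545596801+44·30·1891319880 = 4993116004999,  y_5 = 199·1891319880+30·12545596801 = 752740560150

199 30
79201 11940
31521799 4752090
12545596801 1891319880
4993116004999 752740560150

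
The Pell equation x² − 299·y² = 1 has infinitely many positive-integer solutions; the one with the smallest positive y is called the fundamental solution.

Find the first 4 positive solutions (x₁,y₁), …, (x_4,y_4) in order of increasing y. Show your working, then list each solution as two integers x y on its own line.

415 24
344449 19920
285892255 16533576
237290227201 13722848160

d=299: √d = [17; 3,2,3,34] (ℓ=4, even), read p_3/q_3
a_0=17:  p_0=17·1+0=17,  q_0=17·0+1=1
…
a_2=2:  p_2=2·52+17=121,  q_2=2·3+1=7
a_3=3:  p_3=3·121+52=415,  q_3=3·7+3=24
→ (415, 24).  Check: 415²=172225, 299·24²=172224, difference 1.
n=2: (415,24)∘(415,24) = (415·415+299·24·24, 415·24+24·415) = (344449,19920)
n=3: (344449,19920)∘(415,24) = (415·344449+299·24·19920, 415·19920+24·344449) = (285892255,16533576)
n=4: (285892255,16533576)∘(415,24) = (415·285892255+299·24·16533576, 415·16533576+24·285892255) = (237290227201,13722848160)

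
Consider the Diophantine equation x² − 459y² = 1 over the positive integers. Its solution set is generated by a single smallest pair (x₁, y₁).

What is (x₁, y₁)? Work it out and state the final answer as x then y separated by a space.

√459 = [21; 2,2,1,4,21,4,1,2,2,42, …], period ℓ=10 (even) → k=9
step 0: (21, 1)  from 21·(1,0) + (0,1)
…
step 2: (107, 5)  from 2·(43,2) + (21,1)
…
step 4: (707, 33)  from 4·(150,7) + (107,5)
step 5: (14997, 700)  from 21·(707,33) + (150,7)
step 6: (60695, 2833)  from 4·(14997,700) + (707,33)
step 7: (75692, 3533)  from 1·(60695,2833) + (14997,700)
step 8: (212079, 9899)  from 2·(75692,3533) + (60695,2833)
step 9: (499850, 23331)  from 2·(212079,9899) + (75692,3533)
fundamental: x₁=499850, y₁=23331  (since 249850022500 − 459·544335561 = 1)

499850 23331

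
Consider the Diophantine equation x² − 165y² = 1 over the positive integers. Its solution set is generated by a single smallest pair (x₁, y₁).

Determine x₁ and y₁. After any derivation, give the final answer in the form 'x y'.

1079 84

√165 = [12; 1,5,2,5,1,24, …], period ℓ=6 (even) → k=5
step 0: (12, 1)  from 12·(1,0) + (0,1)
…
step 4: (912, 71)  from 5·(167,13) + (77,6)
step 5: (1079, 84)  from 1·(912,71) + (167,13)
→ (1079, 84).  Check: 1079²=1164241, 165·84²=1164240, difference 1.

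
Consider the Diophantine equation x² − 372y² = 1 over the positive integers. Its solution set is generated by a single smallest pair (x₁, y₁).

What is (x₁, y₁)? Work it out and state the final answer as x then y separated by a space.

√372 → a₀=19, period (3,2,12,2,3,38); ℓ=6 even so k=5
i=0: a=19 ⇒ p=19, q=1
…
i=2: a=2 ⇒ p=135, q=7
i=3: a=12 ⇒ p=1678, q=87
i=4: a=2 ⇒ p=3491, q=181
i=5: a=3 ⇒ p=12151, q=630
fundamental: x₁=12151, y₁=630  (since 147646801 − 372·396900 = 1)

12151 630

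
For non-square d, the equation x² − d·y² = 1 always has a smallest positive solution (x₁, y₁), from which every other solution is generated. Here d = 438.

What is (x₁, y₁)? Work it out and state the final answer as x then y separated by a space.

293 14

d=438: √d = [20; 1,12,1,40] (ℓ=4, even), read p_3/q_3
a_0=20:  p_0=20·1+0=20,  q_0=20·0+1=1
a_1=1:  p_1=1·20+1=21,  q_1=1·1+0=1
a_2=12:  p_2=12·21+20=272,  q_2=12·1+1=13
a_3=1:  p_3=1·272+21=293,  q_3=1·13+1=14
→ (293, 14).  Check: 293²=85849, 438·14²=85848, difference 1.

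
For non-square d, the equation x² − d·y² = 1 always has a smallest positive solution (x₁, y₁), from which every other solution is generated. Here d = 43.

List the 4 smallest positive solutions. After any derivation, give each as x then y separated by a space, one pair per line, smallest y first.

3482 531
24248647 3697884
168867574226 25752063645
1175993762661217 179337367525896

√43 = [6; 1,1,3,1,5,1,3,1,1,12, …], period ℓ=10 (even) → k=9
a_0=6:  p_0=6·1+0=6,  q_0=6·0+1=1
…
a_2=1:  p_2=1·7+6=13,  q_2=1·1+1=2
…
a_5=5:  p_5=5·59+46=341,  q_5=5·9+7=52
a_6=1:  p_6=1·341+59=400,  q_6=1·52+9=61
a_7=3:  p_7=3·400+341=1541,  q_7=3·61+52=235
a_8=1:  p_8=1·1541+400=1941,  q_8=1·235+61=296
a_9=1:  p_9=1·1941+1541=3482,  q_9=1·296+235=531
fundamental: x₁=3482, y₁=531  (since 12124324 − 43·281961 = 1)
k=2:  x_2 = 3482·3482+43·531·531 = 24248647,  y_2 = 3482·531+531·3482 = 3697884
k=3:  x_3 = 3482·24248647+43·531·3697884 = 168867574226,  y_3 = 3482·3697884+531·24248647 = 25752063645
k=4:  x_4 = 3482·168867574226+43·531·25752063645 = 1175993762661217,  y_4 = 3482·25752063645+531·168867574226 = 179337367525896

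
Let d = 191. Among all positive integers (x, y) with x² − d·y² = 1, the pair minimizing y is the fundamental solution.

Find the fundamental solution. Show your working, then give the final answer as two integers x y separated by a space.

√191 → a₀=13, period (1,4,1,1,3,…,4,1,26); ℓ=16 even so k=15
i=0: a=13 ⇒ p=13, q=1
i=1: a=1 ⇒ p=14, q=1
i=2: a=4 ⇒ p=69, q=5
i=3: a=1 ⇒ p=83, q=6
i=4: a=1 ⇒ p=152, q=11
i=5: a=3 ⇒ p=539, q=39
i=6: a=2 ⇒ p=1230, q=89
i=7: a=2 ⇒ p=2999, q=217
i=8: a=13 ⇒ p=40217, q=2910
i=9: a=2 ⇒ p=83433, q=6037
i=10: a=2 ⇒ p=207083, q=14984
i=11: a=3 ⇒ p=704682, q=50989
i=12: a=1 ⇒ p=911765, q=65973
i=13: a=1 ⇒ p=1616447, q=116962
i=14: a=4 ⇒ p=7377553, q=533821
i=15: a=1 ⇒ p=8994000, q=650783
(x₁, y₁) = (8994000, 650783);  8994000² − 191·650783² = 1 ✓

8994000 650783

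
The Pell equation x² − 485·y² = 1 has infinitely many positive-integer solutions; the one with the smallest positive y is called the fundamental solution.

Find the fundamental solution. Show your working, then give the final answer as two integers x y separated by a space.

√485 = [22; 44, …], period ℓ=1 (odd) → k=1
step 0: (22, 1)  from 22·(1,0) + (0,1)
step 1: (969, 44)  from 44·(22,1) + (1,0)
→ (969, 44).  Check: 969²=938961, 485·44²=938960, difference 1.

969 44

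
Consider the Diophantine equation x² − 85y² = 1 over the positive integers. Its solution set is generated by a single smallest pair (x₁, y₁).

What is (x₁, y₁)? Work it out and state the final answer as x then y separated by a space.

√85 → a₀=9, period (4,1,1,4,18); ℓ=5 odd so k=9
i=0: a=9 ⇒ p=9, q=1
i=1: a=4 ⇒ p=37, q=4
i=2: a=1 ⇒ p=46, q=5
i=3: a=1 ⇒ p=83, q=9
i=4: a=4 ⇒ p=378, q=41
i=5: a=18 ⇒ p=6887, q=747
i=6: a=4 ⇒ p=27926, q=3029
…
i=8: a=1 ⇒ p=62739, q=6805
i=9: a=4 ⇒ p=285769, q=30996
fundamental: x₁=285769, y₁=30996  (since 81663921361 − 85·960752016 = 1)

285769 30996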